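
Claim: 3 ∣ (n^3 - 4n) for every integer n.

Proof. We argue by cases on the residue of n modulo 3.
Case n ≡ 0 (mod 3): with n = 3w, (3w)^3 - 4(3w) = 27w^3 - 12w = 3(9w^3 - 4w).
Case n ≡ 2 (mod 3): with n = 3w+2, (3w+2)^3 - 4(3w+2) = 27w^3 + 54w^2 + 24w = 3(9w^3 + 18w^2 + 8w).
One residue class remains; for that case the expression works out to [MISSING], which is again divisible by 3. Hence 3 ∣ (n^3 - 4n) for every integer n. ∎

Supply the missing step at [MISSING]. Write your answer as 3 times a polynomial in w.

3(9w^3 + 9w^2 - w - 1)

The residues treated are {0, 2}, so the missing case is n ≡ 1 (mod 3); write n = 3w+1.
Then (3w+1)^3 - 4(3w+1) = 27w^3 + 27w^2 - 3w - 3 = 3(9w^3 + 9w^2 - w - 1).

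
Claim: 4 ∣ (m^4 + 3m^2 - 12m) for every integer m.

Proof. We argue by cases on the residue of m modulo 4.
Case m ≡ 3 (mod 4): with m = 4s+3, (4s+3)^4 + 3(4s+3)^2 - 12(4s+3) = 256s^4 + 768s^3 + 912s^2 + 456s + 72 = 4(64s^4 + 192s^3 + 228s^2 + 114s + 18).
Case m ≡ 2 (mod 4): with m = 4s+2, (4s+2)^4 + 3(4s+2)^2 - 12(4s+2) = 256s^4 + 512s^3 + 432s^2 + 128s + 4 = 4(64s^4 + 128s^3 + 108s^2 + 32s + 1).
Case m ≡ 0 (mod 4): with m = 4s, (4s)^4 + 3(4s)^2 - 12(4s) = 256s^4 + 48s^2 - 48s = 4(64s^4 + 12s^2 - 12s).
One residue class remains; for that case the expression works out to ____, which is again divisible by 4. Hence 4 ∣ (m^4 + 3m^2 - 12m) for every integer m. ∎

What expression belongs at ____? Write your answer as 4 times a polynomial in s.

Only m ≡ 1 (mod 4) is unaccounted for. Put m = 4s+1:
(4s+1)^4 + 3(4s+1)^2 - 12(4s+1) expands to 256s^4 + 256s^3 + 144s^2 - 8s - 8,
and factoring out 4 leaves 4(64s^4 + 64s^3 + 36s^2 - 2s - 2).

4(64s^4 + 64s^3 + 36s^2 - 2s - 2)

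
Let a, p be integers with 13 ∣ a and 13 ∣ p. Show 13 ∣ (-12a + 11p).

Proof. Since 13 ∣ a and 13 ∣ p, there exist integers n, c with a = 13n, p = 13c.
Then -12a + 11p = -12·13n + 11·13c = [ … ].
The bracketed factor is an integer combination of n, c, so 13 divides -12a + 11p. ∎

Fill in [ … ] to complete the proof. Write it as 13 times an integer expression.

13(11c - 12n)

Each term has a factor of 13: -12·13n + 11·13c = 13·(11c - 12n).
Since 11c - 12n is an integer, 13 ∣ (-12a + 11p).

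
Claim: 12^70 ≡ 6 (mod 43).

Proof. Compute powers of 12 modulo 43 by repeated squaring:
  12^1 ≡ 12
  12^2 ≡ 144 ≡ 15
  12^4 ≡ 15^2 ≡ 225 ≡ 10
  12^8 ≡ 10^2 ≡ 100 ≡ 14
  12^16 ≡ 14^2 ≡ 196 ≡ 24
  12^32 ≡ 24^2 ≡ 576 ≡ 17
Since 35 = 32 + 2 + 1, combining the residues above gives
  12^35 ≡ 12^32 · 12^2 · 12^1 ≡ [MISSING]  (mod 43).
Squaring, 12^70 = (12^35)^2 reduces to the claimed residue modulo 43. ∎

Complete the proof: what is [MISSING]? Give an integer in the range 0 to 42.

Multiply the listed residues: 17 · 15 · 12 = 255 → 3060.
Reducing modulo 43: 3060 = 71·43 + 7, so 12^35 ≡ 7.

7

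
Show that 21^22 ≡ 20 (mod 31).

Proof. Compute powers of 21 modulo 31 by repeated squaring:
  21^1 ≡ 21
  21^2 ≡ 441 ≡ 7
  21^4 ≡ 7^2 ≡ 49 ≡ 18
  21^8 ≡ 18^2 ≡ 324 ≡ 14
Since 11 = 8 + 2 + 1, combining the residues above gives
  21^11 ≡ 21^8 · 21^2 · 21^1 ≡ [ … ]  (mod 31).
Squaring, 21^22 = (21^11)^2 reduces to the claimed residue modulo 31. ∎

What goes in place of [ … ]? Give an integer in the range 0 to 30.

12

21^8 · 21^2 · 21^1 ≡ 14 · 7 · 21 = 2058.
2058 mod 31 = 12, so 21^11 ≡ 12 (mod 31).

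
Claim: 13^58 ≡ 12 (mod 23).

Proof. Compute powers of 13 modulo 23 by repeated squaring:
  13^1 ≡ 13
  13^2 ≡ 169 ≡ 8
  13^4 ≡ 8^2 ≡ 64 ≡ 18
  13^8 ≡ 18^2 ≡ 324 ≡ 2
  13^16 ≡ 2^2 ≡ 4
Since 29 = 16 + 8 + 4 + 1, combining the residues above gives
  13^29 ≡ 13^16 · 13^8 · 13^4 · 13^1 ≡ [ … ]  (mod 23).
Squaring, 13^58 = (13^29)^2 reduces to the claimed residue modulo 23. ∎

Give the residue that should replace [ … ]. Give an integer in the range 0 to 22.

13^16 · 13^8 · 13^4 · 13^1 ≡ 4 · 2 · 18 · 13 = 1872.
1872 mod 23 = 9, so 13^29 ≡ 9 (mod 23).

9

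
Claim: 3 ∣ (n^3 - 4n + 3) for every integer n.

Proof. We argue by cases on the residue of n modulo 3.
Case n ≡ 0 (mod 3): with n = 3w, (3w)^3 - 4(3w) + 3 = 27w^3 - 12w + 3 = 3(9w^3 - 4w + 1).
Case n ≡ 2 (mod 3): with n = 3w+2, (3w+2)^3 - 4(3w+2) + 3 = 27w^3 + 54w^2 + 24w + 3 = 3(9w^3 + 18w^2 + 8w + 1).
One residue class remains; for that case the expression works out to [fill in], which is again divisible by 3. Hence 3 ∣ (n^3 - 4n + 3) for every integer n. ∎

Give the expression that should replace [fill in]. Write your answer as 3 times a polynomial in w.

The residues treated are {0, 2}, so the missing case is n ≡ 1 (mod 3); write n = 3w+1.
Then (3w+1)^3 - 4(3w+1) + 3 = 27w^3 + 27w^2 - 3w = 3(9w^3 + 9w^2 - w).

3(9w^3 + 9w^2 - w)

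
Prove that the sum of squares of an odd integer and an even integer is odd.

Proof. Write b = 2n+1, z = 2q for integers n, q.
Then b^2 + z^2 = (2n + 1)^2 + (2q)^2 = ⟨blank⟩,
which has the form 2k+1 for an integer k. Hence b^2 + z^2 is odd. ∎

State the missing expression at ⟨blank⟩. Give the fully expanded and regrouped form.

Expanding: (2n + 1)^2 + (2q)^2 = 4n^2 + 4n + 4q^2 + 1.
Every term except the constant is even, so this is 2(2n^2 + 2n + 2q^2) + 1,
and 2n^2 + 2n + 2q^2 ∈ ℤ gives the required form.

2(2n^2 + 2n + 2q^2) + 1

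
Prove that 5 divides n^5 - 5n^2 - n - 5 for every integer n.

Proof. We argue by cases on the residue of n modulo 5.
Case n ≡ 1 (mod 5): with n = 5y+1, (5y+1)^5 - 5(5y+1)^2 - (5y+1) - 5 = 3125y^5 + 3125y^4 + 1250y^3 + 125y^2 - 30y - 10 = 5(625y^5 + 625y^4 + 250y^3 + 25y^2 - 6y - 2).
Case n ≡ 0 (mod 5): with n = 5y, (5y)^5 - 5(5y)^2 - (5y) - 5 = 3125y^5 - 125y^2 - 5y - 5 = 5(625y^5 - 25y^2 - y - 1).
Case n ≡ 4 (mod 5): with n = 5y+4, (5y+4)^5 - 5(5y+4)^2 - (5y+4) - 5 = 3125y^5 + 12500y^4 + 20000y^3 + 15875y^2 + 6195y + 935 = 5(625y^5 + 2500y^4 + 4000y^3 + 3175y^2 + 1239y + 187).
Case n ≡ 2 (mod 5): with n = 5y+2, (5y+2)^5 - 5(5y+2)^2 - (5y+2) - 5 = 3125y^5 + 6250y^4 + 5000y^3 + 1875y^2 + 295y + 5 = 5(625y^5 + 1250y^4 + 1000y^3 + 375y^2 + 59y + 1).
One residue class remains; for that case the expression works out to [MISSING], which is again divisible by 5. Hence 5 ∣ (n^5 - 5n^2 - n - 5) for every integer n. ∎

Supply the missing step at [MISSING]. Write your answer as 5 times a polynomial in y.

5(625y^5 + 1875y^4 + 2250y^3 + 1325y^2 + 374y + 38)

Only n ≡ 3 (mod 5) is unaccounted for. Put n = 5y+3:
(5y+3)^5 - 5(5y+3)^2 - (5y+3) - 5 expands to 3125y^5 + 9375y^4 + 11250y^3 + 6625y^2 + 1870y + 190,
and factoring out 5 leaves 5(625y^5 + 1875y^4 + 2250y^3 + 1325y^2 + 374y + 38).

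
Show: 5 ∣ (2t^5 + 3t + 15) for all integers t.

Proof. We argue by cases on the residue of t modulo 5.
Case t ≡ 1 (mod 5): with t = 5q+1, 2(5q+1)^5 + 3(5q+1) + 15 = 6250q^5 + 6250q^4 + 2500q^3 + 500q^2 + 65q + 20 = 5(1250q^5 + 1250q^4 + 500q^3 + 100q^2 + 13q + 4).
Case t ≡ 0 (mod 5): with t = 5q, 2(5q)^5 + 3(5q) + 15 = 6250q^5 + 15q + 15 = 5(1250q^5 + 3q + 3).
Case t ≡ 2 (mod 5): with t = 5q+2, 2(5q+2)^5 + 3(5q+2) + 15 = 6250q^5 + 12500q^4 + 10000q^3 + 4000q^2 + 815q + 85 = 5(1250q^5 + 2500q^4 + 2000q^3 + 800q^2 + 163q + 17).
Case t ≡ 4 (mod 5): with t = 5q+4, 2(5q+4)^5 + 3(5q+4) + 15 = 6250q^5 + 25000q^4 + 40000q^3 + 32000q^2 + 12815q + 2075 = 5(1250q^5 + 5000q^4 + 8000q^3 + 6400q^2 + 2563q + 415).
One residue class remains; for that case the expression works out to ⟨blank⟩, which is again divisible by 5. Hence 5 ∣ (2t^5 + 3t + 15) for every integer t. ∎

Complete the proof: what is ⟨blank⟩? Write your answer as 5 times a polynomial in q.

5(1250q^5 + 3750q^4 + 4500q^3 + 2700q^2 + 813q + 102)

The residues treated are {1, 0, 2, 4}, so the missing case is t ≡ 3 (mod 5); write t = 5q+3.
Then 2(5q+3)^5 + 3(5q+3) + 15 = 6250q^5 + 18750q^4 + 22500q^3 + 13500q^2 + 4065q + 510 = 5(1250q^5 + 3750q^4 + 4500q^3 + 2700q^2 + 813q + 102).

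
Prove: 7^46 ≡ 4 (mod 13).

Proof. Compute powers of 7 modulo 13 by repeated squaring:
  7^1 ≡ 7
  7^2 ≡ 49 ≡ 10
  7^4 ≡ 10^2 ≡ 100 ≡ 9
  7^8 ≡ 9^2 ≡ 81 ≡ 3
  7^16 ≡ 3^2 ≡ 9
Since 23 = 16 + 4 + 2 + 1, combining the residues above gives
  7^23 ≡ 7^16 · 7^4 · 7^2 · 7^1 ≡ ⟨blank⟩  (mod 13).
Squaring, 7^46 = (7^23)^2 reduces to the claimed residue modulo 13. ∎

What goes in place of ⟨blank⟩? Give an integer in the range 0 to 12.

2

7^16 · 7^4 · 7^2 · 7^1 ≡ 9 · 9 · 10 · 7 = 5670.
5670 mod 13 = 2, so 7^23 ≡ 2 (mod 13).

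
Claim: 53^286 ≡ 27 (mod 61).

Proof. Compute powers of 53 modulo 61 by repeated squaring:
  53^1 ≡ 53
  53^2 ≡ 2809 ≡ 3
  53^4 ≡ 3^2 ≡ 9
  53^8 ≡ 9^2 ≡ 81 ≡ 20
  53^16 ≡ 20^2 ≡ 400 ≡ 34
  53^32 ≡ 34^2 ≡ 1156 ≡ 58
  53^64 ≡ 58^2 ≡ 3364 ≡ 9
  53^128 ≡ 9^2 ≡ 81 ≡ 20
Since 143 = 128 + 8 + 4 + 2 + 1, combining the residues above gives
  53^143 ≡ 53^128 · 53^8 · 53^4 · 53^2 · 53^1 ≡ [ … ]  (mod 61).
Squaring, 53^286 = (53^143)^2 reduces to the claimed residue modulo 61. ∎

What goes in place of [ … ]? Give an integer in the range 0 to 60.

53^128 · 53^8 · 53^4 · 53^2 · 53^1 ≡ 20 · 20 · 9 · 3 · 53 = 572400.
572400 mod 61 = 37, so 53^143 ≡ 37 (mod 61).

37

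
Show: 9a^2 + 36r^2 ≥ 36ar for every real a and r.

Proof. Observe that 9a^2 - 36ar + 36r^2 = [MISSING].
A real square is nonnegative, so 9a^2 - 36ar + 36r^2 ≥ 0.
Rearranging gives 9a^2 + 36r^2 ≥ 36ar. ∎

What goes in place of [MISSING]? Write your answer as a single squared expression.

(3a - 6r)^2

The leading and trailing coefficients are 3^2 and 6^2, and 36 = 2·3·6, so the trinomial is (3a - 6r)^2.
Hence 9a^2 - 36ar + 36r^2 ≥ 0.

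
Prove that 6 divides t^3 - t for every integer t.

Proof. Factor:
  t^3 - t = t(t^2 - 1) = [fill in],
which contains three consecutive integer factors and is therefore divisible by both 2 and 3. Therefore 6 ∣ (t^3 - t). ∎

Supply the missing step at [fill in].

t(t^2 - 1) = t(t - 1)(t + 1) = (t - 1)t(t + 1).
These three factors are consecutive integers, so their product is divisible by 6.

(t - 1)t(t + 1)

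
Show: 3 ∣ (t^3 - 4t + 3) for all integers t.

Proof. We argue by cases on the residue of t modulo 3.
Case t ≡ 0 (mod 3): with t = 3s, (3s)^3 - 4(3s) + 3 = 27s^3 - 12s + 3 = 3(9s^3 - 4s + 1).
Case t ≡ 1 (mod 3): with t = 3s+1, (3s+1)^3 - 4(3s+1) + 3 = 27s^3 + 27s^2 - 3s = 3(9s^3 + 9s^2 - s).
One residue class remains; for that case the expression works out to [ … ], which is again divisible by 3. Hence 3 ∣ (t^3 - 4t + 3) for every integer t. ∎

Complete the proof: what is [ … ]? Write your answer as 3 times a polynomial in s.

3(9s^3 + 18s^2 + 8s + 1)

The residues treated are {0, 1}, so the missing case is t ≡ 2 (mod 3); write t = 3s+2.
Then (3s+2)^3 - 4(3s+2) + 3 = 27s^3 + 54s^2 + 24s + 3 = 3(9s^3 + 18s^2 + 8s + 1).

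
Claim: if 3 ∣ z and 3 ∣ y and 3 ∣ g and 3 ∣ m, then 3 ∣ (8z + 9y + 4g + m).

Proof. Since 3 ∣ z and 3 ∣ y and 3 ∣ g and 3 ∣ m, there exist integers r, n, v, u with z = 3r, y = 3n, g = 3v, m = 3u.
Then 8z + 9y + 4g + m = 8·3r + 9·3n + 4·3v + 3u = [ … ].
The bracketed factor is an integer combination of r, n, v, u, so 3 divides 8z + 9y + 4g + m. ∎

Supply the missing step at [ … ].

Pull the common 3 out of every term: 8·3r + 9·3n + 4·3v + 3u = 3(9n + 8r + u + 4v).
9n + 8r + u + 4v is an integer, which exhibits the divisibility.

3(9n + 8r + u + 4v)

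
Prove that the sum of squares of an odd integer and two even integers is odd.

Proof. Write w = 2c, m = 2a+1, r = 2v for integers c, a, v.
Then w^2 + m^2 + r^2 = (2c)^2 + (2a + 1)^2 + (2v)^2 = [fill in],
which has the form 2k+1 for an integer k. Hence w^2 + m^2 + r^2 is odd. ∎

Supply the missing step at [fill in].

2(2a^2 + 2a + 2c^2 + 2v^2) + 1

(2c)^2 + (2a + 1)^2 + (2v)^2 = 4a^2 + 4a + 4c^2 + 4v^2 + 1
= 2(2a^2 + 2a + 2c^2 + 2v^2) + 1.
Since 2a^2 + 2a + 2c^2 + 2v^2 is an integer, the sum of squares is of the form 2k+1 for an integer k.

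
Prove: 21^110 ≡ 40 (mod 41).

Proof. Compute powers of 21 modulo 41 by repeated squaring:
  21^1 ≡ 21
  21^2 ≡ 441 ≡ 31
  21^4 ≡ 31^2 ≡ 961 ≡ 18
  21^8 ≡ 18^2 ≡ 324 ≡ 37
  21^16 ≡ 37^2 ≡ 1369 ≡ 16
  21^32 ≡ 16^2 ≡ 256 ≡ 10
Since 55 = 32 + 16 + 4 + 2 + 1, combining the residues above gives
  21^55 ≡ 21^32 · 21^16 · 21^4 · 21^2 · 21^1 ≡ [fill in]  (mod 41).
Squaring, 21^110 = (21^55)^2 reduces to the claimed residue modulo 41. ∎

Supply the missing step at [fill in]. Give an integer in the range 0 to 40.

32

21^32 · 21^16 · 21^4 · 21^2 · 21^1 ≡ 10 · 16 · 18 · 31 · 21 = 1874880.
1874880 mod 41 = 32, so 21^55 ≡ 32 (mod 41).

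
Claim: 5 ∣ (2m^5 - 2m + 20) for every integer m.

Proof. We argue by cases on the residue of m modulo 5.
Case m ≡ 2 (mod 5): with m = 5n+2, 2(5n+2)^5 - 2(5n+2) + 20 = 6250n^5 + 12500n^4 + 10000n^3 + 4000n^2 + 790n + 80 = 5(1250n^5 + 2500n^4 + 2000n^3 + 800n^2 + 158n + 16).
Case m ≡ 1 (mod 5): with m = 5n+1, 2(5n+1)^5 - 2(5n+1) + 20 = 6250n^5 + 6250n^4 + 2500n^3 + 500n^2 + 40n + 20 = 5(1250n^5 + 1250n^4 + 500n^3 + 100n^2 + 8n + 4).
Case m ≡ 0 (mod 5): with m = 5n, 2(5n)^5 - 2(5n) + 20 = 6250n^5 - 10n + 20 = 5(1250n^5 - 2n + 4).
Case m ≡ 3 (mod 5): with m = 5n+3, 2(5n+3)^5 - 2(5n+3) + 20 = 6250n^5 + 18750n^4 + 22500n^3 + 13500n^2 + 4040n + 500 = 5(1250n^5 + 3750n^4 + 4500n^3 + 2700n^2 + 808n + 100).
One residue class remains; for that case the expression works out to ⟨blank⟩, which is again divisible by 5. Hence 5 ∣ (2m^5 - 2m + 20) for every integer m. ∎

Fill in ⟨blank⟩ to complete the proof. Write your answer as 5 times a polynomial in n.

5(1250n^5 + 5000n^4 + 8000n^3 + 6400n^2 + 2558n + 412)

The residues treated are {2, 1, 0, 3}, so the missing case is m ≡ 4 (mod 5); write m = 5n+4.
Then 2(5n+4)^5 - 2(5n+4) + 20 = 6250n^5 + 25000n^4 + 40000n^3 + 32000n^2 + 12790n + 2060 = 5(1250n^5 + 5000n^4 + 8000n^3 + 6400n^2 + 2558n + 412).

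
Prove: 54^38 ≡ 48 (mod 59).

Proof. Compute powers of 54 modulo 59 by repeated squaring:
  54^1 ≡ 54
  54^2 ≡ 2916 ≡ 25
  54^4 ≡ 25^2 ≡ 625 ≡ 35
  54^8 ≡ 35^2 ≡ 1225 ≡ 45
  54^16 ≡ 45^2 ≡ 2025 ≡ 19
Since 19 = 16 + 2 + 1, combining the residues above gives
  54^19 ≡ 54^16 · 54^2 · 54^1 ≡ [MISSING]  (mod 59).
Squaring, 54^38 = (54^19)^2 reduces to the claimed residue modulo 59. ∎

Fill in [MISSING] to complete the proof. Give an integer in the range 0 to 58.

44

Multiply the listed residues: 19 · 25 · 54 = 475 → 25650.
Reducing modulo 59: 25650 = 434·59 + 44, so 54^19 ≡ 44.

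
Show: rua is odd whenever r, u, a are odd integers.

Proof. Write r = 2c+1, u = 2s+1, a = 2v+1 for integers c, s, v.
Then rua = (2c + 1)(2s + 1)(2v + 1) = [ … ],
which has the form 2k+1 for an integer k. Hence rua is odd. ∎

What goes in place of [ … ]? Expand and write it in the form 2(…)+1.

2(4csv + 2cs + 2cv + c + 2sv + s + v) + 1

Expanding: (2c + 1)(2s + 1)(2v + 1) = 8csv + 4cs + 4cv + 2c + 4sv + 2s + 2v + 1.
Every term except the constant is even, so this is 2(4csv + 2cs + 2cv + c + 2sv + s + v) + 1,
and 4csv + 2cs + 2cv + c + 2sv + s + v ∈ ℤ gives the required form.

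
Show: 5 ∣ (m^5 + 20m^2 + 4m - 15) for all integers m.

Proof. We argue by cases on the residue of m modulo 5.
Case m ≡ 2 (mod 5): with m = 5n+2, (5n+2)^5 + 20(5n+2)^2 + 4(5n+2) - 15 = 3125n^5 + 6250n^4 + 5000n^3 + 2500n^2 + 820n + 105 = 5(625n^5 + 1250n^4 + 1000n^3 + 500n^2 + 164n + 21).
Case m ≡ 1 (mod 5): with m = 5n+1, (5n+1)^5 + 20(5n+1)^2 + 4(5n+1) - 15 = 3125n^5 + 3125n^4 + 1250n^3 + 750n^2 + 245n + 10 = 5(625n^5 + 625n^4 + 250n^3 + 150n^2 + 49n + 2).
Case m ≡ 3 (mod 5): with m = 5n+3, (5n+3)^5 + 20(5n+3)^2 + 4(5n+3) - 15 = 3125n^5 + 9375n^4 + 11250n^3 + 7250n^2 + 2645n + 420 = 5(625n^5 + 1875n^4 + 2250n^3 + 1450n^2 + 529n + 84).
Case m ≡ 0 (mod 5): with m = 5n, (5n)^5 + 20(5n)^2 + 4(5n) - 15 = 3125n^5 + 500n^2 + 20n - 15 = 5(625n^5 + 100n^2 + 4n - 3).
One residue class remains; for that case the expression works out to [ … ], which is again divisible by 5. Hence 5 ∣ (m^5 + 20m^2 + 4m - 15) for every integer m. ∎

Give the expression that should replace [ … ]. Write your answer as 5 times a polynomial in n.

The residues treated are {2, 1, 3, 0}, so the missing case is m ≡ 4 (mod 5); write m = 5n+4.
Then (5n+4)^5 + 20(5n+4)^2 + 4(5n+4) - 15 = 3125n^5 + 12500n^4 + 20000n^3 + 16500n^2 + 7220n + 1345 = 5(625n^5 + 2500n^4 + 4000n^3 + 3300n^2 + 1444n + 269).

5(625n^5 + 2500n^4 + 4000n^3 + 3300n^2 + 1444n + 269)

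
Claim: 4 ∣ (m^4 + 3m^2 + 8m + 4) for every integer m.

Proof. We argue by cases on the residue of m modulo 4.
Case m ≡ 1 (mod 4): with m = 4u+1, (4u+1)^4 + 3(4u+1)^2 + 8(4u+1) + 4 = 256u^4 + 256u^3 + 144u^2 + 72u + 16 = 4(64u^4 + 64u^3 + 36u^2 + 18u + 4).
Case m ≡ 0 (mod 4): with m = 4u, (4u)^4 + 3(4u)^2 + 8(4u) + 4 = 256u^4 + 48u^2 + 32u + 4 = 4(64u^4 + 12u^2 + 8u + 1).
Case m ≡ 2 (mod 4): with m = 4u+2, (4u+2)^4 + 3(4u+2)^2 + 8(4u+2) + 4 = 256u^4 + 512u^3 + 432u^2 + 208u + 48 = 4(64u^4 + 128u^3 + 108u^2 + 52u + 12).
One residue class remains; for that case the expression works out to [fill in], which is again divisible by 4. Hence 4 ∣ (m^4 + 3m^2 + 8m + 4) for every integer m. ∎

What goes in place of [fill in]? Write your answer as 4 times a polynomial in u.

The residues treated are {1, 0, 2}, so the missing case is m ≡ 3 (mod 4); write m = 4u+3.
Then (4u+3)^4 + 3(4u+3)^2 + 8(4u+3) + 4 = 256u^4 + 768u^3 + 912u^2 + 536u + 136 = 4(64u^4 + 192u^3 + 228u^2 + 134u + 34).

4(64u^4 + 192u^3 + 228u^2 + 134u + 34)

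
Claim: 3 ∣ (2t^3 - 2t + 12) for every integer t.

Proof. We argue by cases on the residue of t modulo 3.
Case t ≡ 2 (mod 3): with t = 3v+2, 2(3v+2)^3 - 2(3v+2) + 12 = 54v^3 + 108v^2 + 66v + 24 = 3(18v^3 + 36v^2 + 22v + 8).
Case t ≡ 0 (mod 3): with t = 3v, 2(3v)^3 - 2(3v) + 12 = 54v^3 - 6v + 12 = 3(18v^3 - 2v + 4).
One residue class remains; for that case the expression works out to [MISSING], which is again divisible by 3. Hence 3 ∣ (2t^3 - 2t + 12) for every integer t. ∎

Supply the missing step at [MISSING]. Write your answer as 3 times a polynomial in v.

The residues treated are {2, 0}, so the missing case is t ≡ 1 (mod 3); write t = 3v+1.
Then 2(3v+1)^3 - 2(3v+1) + 12 = 54v^3 + 54v^2 + 12v + 12 = 3(18v^3 + 18v^2 + 4v + 4).

3(18v^3 + 18v^2 + 4v + 4)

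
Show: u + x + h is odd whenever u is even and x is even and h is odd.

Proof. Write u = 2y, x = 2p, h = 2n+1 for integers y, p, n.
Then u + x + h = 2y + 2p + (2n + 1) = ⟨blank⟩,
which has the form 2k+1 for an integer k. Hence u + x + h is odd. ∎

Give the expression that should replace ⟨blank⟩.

2(n + p + y) + 1

Expanding: 2y + 2p + (2n + 1) = 2n + 2p + 2y + 1.
Every term except the constant is even, so this is 2(n + p + y) + 1,
and n + p + y ∈ ℤ gives the required form.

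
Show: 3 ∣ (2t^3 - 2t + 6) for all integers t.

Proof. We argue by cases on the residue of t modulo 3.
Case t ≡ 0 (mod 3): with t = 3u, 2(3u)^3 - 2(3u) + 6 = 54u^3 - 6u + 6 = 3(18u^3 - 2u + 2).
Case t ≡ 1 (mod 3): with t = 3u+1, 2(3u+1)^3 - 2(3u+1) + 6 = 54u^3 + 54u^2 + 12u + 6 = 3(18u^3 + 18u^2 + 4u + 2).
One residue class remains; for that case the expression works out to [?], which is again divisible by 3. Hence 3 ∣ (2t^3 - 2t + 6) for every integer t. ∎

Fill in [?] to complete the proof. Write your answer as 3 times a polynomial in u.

3(18u^3 + 36u^2 + 22u + 6)

Only t ≡ 2 (mod 3) is unaccounted for. Put t = 3u+2:
2(3u+2)^3 - 2(3u+2) + 6 expands to 54u^3 + 108u^2 + 66u + 18,
and factoring out 3 leaves 3(18u^3 + 36u^2 + 22u + 6).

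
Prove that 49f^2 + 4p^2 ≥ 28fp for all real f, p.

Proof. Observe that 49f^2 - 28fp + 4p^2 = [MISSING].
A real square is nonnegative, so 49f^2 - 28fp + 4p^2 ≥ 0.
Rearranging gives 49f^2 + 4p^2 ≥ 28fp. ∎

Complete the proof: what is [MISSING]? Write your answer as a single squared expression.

(7f - 2p)^2

The leading and trailing coefficients are 7^2 and 2^2, and 28 = 2·7·2, so the trinomial is (7f - 2p)^2.
Hence 49f^2 - 28fp + 4p^2 ≥ 0.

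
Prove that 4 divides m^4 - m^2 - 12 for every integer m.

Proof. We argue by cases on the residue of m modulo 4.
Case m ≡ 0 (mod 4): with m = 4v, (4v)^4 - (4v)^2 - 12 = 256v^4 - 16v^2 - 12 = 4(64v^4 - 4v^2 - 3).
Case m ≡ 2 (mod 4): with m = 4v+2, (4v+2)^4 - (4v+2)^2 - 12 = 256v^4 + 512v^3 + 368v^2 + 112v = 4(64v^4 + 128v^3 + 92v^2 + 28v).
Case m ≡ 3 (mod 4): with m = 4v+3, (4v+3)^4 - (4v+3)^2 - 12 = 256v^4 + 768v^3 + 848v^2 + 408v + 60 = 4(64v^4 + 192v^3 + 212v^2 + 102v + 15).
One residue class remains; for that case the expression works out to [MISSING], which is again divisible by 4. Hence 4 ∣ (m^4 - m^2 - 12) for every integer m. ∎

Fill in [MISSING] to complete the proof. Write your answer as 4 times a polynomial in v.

4(64v^4 + 64v^3 + 20v^2 + 2v - 3)

The residues treated are {0, 2, 3}, so the missing case is m ≡ 1 (mod 4); write m = 4v+1.
Then (4v+1)^4 - (4v+1)^2 - 12 = 256v^4 + 256v^3 + 80v^2 + 8v - 12 = 4(64v^4 + 64v^3 + 20v^2 + 2v - 3).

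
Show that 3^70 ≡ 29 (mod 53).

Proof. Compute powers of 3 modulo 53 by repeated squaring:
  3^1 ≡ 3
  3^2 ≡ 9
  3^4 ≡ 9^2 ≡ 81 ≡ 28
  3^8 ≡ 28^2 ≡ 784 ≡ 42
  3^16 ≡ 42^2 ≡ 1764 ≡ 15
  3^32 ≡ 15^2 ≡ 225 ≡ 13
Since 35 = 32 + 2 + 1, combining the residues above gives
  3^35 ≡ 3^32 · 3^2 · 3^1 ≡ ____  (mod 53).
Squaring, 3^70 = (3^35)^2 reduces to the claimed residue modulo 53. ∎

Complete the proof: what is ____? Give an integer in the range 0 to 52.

33

Multiply the listed residues: 13 · 9 · 3 = 117 → 351.
Reducing modulo 53: 351 = 6·53 + 33, so 3^35 ≡ 33.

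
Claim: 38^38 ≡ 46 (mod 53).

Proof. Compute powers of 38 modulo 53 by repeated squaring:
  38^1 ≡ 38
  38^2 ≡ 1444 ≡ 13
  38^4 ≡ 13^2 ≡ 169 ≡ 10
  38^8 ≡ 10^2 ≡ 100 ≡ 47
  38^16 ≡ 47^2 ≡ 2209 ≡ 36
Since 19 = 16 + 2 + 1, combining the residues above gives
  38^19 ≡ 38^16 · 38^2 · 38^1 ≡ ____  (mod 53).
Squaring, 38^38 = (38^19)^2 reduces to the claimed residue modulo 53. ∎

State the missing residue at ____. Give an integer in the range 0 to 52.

Multiply the listed residues: 36 · 13 · 38 = 468 → 17784.
Reducing modulo 53: 17784 = 335·53 + 29, so 38^19 ≡ 29.

29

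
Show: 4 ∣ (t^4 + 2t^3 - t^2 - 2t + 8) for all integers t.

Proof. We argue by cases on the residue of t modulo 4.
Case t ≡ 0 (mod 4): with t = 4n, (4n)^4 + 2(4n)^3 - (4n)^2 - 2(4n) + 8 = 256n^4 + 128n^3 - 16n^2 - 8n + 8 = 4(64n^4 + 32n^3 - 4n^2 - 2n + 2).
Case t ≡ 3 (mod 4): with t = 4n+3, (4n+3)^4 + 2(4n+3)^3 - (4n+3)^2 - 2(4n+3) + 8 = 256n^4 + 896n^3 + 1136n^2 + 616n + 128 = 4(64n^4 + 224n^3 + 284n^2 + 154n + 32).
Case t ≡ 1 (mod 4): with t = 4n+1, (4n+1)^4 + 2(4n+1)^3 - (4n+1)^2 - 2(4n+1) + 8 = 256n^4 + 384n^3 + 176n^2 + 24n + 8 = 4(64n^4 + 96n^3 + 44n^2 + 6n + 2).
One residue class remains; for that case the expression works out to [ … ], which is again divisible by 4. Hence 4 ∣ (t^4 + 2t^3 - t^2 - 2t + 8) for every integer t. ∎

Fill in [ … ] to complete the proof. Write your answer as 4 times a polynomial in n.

Only t ≡ 2 (mod 4) is unaccounted for. Put t = 4n+2:
(4n+2)^4 + 2(4n+2)^3 - (4n+2)^2 - 2(4n+2) + 8 expands to 256n^4 + 640n^3 + 560n^2 + 200n + 32,
and factoring out 4 leaves 4(64n^4 + 160n^3 + 140n^2 + 50n + 8).

4(64n^4 + 160n^3 + 140n^2 + 50n + 8)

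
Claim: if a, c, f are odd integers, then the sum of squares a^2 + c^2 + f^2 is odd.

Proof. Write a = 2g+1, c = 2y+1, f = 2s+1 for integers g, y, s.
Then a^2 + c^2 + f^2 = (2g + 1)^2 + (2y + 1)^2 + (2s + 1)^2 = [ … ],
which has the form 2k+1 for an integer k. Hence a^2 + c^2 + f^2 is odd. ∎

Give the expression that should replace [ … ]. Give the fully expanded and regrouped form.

Expanding: (2g + 1)^2 + (2y + 1)^2 + (2s + 1)^2 = 4g^2 + 4g + 4s^2 + 4s + 4y^2 + 4y + 3.
Every term except the constant is even, so this is 2(2g^2 + 2g + 2s^2 + 2s + 2y^2 + 2y + 1) + 1,
and 2g^2 + 2g + 2s^2 + 2s + 2y^2 + 2y + 1 ∈ ℤ gives the required form.

2(2g^2 + 2g + 2s^2 + 2s + 2y^2 + 2y + 1) + 1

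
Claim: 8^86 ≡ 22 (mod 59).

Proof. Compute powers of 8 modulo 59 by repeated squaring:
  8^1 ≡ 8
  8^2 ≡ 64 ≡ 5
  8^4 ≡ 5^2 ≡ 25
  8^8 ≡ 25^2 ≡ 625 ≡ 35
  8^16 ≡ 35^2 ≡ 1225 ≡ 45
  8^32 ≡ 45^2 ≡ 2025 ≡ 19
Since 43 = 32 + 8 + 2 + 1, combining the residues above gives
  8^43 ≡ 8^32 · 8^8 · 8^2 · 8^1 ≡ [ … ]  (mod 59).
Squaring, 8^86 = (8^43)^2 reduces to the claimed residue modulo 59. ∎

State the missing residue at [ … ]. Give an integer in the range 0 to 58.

8^32 · 8^8 · 8^2 · 8^1 ≡ 19 · 35 · 5 · 8 = 26600.
26600 mod 59 = 50, so 8^43 ≡ 50 (mod 59).

50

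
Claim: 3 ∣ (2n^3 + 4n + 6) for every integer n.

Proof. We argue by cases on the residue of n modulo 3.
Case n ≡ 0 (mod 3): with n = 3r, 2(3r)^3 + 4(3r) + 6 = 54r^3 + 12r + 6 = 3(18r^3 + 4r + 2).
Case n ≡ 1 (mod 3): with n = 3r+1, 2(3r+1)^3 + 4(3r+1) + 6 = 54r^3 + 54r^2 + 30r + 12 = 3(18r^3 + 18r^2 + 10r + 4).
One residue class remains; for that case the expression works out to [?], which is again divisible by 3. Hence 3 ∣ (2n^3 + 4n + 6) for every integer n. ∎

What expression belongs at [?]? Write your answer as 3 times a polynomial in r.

3(18r^3 + 36r^2 + 28r + 10)

Only n ≡ 2 (mod 3) is unaccounted for. Put n = 3r+2:
2(3r+2)^3 + 4(3r+2) + 6 expands to 54r^3 + 108r^2 + 84r + 30,
and factoring out 3 leaves 3(18r^3 + 36r^2 + 28r + 10).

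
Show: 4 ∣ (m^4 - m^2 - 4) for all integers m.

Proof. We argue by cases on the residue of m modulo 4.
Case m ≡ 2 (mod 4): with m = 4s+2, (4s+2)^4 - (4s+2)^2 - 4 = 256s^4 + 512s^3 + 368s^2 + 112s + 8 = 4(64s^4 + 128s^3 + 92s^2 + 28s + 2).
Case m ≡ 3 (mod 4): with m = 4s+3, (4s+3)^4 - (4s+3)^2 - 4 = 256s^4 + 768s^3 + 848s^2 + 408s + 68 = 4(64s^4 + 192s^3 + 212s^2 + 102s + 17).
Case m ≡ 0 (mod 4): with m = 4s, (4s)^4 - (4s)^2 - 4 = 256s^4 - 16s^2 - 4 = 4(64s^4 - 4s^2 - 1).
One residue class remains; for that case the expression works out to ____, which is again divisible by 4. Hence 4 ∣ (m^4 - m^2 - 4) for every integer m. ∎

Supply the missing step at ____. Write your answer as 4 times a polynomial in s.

4(64s^4 + 64s^3 + 20s^2 + 2s - 1)

The residues treated are {2, 3, 0}, so the missing case is m ≡ 1 (mod 4); write m = 4s+1.
Then (4s+1)^4 - (4s+1)^2 - 4 = 256s^4 + 256s^3 + 80s^2 + 8s - 4 = 4(64s^4 + 64s^3 + 20s^2 + 2s - 1).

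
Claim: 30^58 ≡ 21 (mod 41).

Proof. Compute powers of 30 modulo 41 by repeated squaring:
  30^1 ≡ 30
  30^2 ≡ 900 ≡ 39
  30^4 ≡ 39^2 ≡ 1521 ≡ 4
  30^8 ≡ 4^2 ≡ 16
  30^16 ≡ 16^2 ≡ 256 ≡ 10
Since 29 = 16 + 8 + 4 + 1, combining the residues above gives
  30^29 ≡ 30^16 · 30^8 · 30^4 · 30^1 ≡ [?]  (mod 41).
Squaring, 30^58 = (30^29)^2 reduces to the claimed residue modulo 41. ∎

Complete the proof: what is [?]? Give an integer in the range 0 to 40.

30^16 · 30^8 · 30^4 · 30^1 ≡ 10 · 16 · 4 · 30 = 19200.
19200 mod 41 = 12, so 30^29 ≡ 12 (mod 41).

12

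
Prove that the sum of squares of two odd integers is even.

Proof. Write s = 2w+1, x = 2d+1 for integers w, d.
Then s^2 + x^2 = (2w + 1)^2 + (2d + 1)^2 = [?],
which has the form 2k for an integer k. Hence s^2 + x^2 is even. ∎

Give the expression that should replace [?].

2(2d^2 + 2d + 2w^2 + 2w + 1)

(2w + 1)^2 + (2d + 1)^2 = 4d^2 + 4d + 4w^2 + 4w + 2
= 2(2d^2 + 2d + 2w^2 + 2w + 1).
Since 2d^2 + 2d + 2w^2 + 2w + 1 is an integer, the sum of squares is of the form 2k for an integer k.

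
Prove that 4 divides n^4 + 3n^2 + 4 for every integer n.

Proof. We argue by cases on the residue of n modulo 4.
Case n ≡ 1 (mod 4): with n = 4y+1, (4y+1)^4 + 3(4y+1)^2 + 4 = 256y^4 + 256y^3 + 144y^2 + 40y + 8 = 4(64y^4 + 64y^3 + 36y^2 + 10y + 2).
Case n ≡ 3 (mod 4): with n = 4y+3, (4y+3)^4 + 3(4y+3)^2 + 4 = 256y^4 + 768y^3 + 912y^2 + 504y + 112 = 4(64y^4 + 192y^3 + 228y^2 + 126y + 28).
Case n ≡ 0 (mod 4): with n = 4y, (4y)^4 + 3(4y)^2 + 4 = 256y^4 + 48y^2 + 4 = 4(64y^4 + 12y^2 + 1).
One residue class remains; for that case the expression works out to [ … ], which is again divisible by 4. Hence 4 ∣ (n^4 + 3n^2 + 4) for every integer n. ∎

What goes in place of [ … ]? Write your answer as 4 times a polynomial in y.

4(64y^4 + 128y^3 + 108y^2 + 44y + 8)

The residues treated are {1, 3, 0}, so the missing case is n ≡ 2 (mod 4); write n = 4y+2.
Then (4y+2)^4 + 3(4y+2)^2 + 4 = 256y^4 + 512y^3 + 432y^2 + 176y + 32 = 4(64y^4 + 128y^3 + 108y^2 + 44y + 8).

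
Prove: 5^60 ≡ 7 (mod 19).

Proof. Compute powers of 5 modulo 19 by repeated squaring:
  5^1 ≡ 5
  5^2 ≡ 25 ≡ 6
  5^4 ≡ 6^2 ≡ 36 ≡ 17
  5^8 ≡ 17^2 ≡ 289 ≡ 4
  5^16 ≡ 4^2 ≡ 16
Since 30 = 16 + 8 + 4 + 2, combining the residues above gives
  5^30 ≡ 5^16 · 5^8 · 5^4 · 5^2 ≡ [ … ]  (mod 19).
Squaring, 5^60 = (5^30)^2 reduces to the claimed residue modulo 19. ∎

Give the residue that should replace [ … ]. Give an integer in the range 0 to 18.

5^16 · 5^8 · 5^4 · 5^2 ≡ 16 · 4 · 17 · 6 = 6528.
6528 mod 19 = 11, so 5^30 ≡ 11 (mod 19).

11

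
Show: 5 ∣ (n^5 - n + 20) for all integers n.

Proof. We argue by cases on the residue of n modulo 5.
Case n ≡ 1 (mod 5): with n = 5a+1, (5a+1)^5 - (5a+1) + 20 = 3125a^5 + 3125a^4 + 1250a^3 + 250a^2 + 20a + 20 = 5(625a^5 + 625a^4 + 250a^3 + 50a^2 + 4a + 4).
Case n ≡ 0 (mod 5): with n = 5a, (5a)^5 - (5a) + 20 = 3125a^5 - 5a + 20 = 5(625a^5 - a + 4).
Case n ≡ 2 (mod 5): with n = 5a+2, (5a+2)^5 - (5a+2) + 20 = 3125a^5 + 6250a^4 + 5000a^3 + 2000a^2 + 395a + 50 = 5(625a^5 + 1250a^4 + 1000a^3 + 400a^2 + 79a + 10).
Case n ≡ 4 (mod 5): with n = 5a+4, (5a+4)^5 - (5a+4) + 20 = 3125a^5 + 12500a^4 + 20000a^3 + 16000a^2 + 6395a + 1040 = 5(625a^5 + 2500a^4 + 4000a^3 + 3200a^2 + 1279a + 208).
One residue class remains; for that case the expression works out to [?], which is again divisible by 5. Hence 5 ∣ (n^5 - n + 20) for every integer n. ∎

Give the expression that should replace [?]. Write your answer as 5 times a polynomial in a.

5(625a^5 + 1875a^4 + 2250a^3 + 1350a^2 + 404a + 52)

Only n ≡ 3 (mod 5) is unaccounted for. Put n = 5a+3:
(5a+3)^5 - (5a+3) + 20 expands to 3125a^5 + 9375a^4 + 11250a^3 + 6750a^2 + 2020a + 260,
and factoring out 5 leaves 5(625a^5 + 1875a^4 + 2250a^3 + 1350a^2 + 404a + 52).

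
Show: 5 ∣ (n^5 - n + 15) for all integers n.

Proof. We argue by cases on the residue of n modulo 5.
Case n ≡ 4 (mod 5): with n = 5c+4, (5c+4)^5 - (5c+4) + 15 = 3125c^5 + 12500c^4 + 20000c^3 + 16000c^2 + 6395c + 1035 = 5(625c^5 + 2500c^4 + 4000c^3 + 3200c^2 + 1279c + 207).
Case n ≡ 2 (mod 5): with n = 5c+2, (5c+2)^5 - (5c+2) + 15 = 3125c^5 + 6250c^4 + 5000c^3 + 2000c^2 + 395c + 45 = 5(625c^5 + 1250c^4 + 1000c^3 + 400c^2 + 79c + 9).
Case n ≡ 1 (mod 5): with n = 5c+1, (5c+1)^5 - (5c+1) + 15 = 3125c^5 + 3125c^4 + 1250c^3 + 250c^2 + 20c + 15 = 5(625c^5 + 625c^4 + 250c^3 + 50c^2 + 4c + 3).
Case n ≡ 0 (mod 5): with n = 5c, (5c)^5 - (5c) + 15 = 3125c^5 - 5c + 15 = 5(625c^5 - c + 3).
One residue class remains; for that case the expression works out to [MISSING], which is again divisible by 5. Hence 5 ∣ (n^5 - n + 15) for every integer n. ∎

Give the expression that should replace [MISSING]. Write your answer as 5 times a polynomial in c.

5(625c^5 + 1875c^4 + 2250c^3 + 1350c^2 + 404c + 51)

The residues treated are {4, 2, 1, 0}, so the missing case is n ≡ 3 (mod 5); write n = 5c+3.
Then (5c+3)^5 - (5c+3) + 15 = 3125c^5 + 9375c^4 + 11250c^3 + 6750c^2 + 2020c + 255 = 5(625c^5 + 1875c^4 + 2250c^3 + 1350c^2 + 404c + 51).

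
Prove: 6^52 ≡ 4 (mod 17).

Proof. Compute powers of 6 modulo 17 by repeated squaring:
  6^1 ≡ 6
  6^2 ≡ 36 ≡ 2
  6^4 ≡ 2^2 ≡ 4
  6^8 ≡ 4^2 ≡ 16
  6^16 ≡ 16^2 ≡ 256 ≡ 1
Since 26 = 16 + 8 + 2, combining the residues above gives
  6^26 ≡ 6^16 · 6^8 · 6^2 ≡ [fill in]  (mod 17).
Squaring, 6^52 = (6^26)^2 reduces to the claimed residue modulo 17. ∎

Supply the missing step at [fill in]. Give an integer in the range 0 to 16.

15

Multiply the listed residues: 1 · 16 · 2 = 16 → 32.
Reducing modulo 17: 32 = 1·17 + 15, so 6^26 ≡ 15.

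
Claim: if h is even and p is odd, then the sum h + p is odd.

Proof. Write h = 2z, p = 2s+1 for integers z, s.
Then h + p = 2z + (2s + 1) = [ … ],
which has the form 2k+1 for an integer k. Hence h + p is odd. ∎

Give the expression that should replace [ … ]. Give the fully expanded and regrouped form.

2(s + z) + 1

Expanding: 2z + (2s + 1) = 2s + 2z + 1.
Every term except the constant is even, so this is 2(s + z) + 1,
and s + z ∈ ℤ gives the required form.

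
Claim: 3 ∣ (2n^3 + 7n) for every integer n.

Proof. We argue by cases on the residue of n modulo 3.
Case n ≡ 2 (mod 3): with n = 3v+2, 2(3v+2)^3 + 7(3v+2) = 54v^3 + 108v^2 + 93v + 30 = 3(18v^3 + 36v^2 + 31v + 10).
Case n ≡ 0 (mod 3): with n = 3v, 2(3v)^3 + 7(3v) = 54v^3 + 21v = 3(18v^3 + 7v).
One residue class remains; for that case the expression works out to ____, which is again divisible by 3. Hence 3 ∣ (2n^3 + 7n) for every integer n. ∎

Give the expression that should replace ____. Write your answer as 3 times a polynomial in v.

The residues treated are {2, 0}, so the missing case is n ≡ 1 (mod 3); write n = 3v+1.
Then 2(3v+1)^3 + 7(3v+1) = 54v^3 + 54v^2 + 39v + 9 = 3(18v^3 + 18v^2 + 13v + 3).

3(18v^3 + 18v^2 + 13v + 3)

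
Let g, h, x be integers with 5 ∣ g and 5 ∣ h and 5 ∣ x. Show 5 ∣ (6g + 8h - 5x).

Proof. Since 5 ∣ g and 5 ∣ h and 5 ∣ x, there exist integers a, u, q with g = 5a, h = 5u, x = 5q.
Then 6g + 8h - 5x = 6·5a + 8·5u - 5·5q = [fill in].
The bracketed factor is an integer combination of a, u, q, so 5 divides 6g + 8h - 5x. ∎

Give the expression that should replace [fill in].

Pull the common 5 out of every term: 6·5a + 8·5u - 5·5q = 5(6a - 5q + 8u).
6a - 5q + 8u is an integer, which exhibits the divisibility.

5(6a - 5q + 8u)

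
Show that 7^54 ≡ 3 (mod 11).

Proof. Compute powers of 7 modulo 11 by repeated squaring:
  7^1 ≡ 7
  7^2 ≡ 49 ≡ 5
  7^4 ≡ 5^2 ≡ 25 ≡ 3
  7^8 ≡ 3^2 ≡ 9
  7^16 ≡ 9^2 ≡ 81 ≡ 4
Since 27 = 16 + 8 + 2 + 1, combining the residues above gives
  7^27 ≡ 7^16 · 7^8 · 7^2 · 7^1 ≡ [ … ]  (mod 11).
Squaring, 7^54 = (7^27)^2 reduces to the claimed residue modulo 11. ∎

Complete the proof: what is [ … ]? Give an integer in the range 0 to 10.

6

Multiply the listed residues: 4 · 9 · 5 · 7 = 36 → 180 → 1260.
Reducing modulo 11: 1260 = 114·11 + 6, so 7^27 ≡ 6.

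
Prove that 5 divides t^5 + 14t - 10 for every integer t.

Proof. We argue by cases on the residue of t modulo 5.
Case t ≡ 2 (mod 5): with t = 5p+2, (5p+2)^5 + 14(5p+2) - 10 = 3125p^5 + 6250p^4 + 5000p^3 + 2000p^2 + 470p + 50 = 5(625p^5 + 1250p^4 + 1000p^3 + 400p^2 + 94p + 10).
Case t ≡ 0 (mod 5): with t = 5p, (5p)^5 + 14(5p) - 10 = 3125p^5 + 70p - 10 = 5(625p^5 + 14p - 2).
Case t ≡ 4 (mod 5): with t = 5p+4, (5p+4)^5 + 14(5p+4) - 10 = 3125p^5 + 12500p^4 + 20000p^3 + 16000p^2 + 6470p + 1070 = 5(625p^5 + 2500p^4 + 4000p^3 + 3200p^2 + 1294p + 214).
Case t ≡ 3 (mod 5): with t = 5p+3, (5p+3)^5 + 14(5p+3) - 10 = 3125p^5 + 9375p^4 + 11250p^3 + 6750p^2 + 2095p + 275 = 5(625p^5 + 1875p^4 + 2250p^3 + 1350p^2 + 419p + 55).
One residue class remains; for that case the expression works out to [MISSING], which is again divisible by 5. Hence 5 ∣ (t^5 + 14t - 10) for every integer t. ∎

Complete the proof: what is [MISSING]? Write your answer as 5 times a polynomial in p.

Only t ≡ 1 (mod 5) is unaccounted for. Put t = 5p+1:
(5p+1)^5 + 14(5p+1) - 10 expands to 3125p^5 + 3125p^4 + 1250p^3 + 250p^2 + 95p + 5,
and factoring out 5 leaves 5(625p^5 + 625p^4 + 250p^3 + 50p^2 + 19p + 1).

5(625p^5 + 625p^4 + 250p^3 + 50p^2 + 19p + 1)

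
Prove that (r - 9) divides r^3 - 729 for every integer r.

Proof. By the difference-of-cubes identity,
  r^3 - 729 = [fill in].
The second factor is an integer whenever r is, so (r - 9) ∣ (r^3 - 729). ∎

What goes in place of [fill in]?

(r - 9)(r^2 + 9r + 81)

Polynomial division of r^3 - 729 by r - 9 leaves remainder 0 and quotient r^2 + 9r + 81.
Hence r^3 - 729 = (r - 9)(r^2 + 9r + 81).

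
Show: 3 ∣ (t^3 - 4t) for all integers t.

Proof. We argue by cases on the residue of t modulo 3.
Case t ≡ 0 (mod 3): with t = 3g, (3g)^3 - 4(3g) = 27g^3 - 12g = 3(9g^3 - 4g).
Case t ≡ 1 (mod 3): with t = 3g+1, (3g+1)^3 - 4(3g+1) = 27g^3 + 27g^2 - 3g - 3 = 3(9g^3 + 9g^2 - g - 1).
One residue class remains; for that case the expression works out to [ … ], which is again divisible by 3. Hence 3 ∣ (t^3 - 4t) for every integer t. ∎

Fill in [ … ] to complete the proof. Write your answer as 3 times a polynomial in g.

3(9g^3 + 18g^2 + 8g)

The residues treated are {0, 1}, so the missing case is t ≡ 2 (mod 3); write t = 3g+2.
Then (3g+2)^3 - 4(3g+2) = 27g^3 + 54g^2 + 24g = 3(9g^3 + 18g^2 + 8g).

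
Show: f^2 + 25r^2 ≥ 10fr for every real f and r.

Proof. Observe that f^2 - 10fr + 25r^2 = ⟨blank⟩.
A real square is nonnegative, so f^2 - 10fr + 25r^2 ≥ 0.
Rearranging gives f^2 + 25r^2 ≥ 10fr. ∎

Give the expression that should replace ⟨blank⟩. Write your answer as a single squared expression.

(f - 5r)^2

f^2 - 10fr + 25r^2 is a perfect-square trinomial: the outer terms are (f)^2 and (5r)^2, and the cross term is -2·f·5r.
So f^2 - 10fr + 25r^2 = (f - 5r)^2 ≥ 0.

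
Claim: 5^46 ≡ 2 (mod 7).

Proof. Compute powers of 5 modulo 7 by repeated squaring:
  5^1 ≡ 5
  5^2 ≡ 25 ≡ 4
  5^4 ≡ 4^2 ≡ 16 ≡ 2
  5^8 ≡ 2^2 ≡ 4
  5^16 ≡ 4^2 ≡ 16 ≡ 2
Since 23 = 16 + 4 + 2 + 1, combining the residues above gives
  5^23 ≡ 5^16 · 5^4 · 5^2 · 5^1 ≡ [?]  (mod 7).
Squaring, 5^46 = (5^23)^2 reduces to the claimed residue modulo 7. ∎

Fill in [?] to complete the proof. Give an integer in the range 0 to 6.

5^16 · 5^4 · 5^2 · 5^1 ≡ 2 · 2 · 4 · 5 = 80.
80 mod 7 = 3, so 5^23 ≡ 3 (mod 7).

3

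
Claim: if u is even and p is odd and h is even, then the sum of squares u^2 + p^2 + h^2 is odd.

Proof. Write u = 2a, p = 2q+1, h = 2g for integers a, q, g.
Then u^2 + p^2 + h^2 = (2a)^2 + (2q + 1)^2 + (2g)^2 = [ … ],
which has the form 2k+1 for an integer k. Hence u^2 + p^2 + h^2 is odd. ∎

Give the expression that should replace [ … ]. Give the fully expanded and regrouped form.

Expanding: (2a)^2 + (2q + 1)^2 + (2g)^2 = 4a^2 + 4g^2 + 4q^2 + 4q + 1.
Every term except the constant is even, so this is 2(2a^2 + 2g^2 + 2q^2 + 2q) + 1,
and 2a^2 + 2g^2 + 2q^2 + 2q ∈ ℤ gives the required form.

2(2a^2 + 2g^2 + 2q^2 + 2q) + 1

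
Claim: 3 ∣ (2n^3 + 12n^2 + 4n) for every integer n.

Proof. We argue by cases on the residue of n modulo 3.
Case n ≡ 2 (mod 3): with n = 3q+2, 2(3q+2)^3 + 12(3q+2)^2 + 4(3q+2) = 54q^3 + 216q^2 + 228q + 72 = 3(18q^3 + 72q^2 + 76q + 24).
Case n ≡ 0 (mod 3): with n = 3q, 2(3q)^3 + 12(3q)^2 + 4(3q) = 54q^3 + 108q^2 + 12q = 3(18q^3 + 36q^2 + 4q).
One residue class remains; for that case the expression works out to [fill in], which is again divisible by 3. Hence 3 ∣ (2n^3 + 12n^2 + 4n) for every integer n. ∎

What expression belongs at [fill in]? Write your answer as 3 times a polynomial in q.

The residues treated are {2, 0}, so the missing case is n ≡ 1 (mod 3); write n = 3q+1.
Then 2(3q+1)^3 + 12(3q+1)^2 + 4(3q+1) = 54q^3 + 162q^2 + 102q + 18 = 3(18q^3 + 54q^2 + 34q + 6).

3(18q^3 + 54q^2 + 34q + 6)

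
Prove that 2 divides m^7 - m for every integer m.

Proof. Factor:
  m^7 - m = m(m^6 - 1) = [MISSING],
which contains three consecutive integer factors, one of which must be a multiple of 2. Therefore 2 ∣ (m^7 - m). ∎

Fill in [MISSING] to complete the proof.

m^6 - 1 = (m^2 - 1)(m^4 + m^2 + 1), and m^2 - 1 = (m-1)(m+1).
So m(m^6 - 1) = (m - 1)m(m + 1)(m^4 + m^2 + 1).

(m - 1)m(m + 1)(m^4 + m^2 + 1)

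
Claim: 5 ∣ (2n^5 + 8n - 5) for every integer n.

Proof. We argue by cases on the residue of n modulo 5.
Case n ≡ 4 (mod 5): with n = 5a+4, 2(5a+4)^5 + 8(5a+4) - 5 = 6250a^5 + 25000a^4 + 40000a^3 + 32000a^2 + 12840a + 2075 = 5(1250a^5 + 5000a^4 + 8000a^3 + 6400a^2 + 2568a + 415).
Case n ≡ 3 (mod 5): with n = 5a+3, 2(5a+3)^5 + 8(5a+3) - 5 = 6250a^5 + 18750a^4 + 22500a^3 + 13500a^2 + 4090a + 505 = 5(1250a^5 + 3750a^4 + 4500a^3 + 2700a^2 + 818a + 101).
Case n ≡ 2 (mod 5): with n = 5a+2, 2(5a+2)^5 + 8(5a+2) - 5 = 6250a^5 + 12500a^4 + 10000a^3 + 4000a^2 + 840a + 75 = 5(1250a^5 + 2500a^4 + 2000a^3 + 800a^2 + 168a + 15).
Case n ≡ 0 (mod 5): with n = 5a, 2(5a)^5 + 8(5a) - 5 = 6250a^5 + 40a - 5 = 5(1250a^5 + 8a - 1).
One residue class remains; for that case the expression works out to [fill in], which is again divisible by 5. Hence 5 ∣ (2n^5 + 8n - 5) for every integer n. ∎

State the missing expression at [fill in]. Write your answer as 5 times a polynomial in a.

The residues treated are {4, 3, 2, 0}, so the missing case is n ≡ 1 (mod 5); write n = 5a+1.
Then 2(5a+1)^5 + 8(5a+1) - 5 = 6250a^5 + 6250a^4 + 2500a^3 + 500a^2 + 90a + 5 = 5(1250a^5 + 1250a^4 + 500a^3 + 100a^2 + 18a + 1).

5(1250a^5 + 1250a^4 + 500a^3 + 100a^2 + 18a + 1)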